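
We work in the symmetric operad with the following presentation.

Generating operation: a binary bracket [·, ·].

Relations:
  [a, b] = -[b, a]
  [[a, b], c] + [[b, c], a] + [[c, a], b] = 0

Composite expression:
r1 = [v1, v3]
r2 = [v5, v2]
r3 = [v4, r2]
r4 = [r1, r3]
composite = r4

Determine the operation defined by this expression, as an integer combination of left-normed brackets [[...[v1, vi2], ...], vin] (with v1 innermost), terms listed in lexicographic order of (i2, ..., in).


In the tensor algebra, words opening v1 carry the v1-anchored form.
Composite bracket: [[v1, v3], [v4, [v5, v2]]]
Under [a, b] = ab - ba we get 16 signed associative words (2^4 = 16).
Only words starting with v1 matter:
  v1v3v2v5v4 (sign +1) contributes +[[[[v1, v3], v2], v5], v4]
  v1v3v4v2v5 (sign -1) contributes -[[[[v1, v3], v4], v2], v5]
  v1v3v4v5v2 (sign +1) contributes +[[[[v1, v3], v4], v5], v2]
  v1v3v5v2v4 (sign -1) contributes -[[[[v1, v3], v5], v2], v4]

[[[[v1, v3], v2], v5], v4] - [[[[v1, v3], v4], v2], v5] + [[[[v1, v3], v4], v5], v2] - [[[[v1, v3], v5], v2], v4]


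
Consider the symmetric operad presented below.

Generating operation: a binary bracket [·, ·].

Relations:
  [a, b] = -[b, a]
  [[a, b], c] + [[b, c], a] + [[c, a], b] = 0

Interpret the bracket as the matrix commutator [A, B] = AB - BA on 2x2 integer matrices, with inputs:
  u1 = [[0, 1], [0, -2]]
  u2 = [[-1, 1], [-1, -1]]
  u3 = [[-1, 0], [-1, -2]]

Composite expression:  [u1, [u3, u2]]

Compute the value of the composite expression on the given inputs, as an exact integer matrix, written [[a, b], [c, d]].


[[1, 0], [-2, -1]]

[u3, u2] = [[1, 1], [1, -1]]
[u1, [u3, u2]] = [[1, 0], [-2, -1]]


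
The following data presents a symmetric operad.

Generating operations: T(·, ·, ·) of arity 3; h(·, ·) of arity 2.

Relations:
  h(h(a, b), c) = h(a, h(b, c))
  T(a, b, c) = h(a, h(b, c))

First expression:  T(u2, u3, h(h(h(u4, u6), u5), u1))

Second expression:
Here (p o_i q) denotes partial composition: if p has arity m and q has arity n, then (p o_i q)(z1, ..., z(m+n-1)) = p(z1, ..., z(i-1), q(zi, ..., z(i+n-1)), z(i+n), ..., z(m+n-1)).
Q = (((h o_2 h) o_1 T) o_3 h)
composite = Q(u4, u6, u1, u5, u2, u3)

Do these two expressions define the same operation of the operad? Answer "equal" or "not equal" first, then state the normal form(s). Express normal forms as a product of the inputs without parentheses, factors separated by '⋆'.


not equal; the first gives u2 ⋆ u3 ⋆ u4 ⋆ u6 ⋆ u5 ⋆ u1 and the second u4 ⋆ u6 ⋆ u1 ⋆ u5 ⋆ u2 ⋆ u3

The first expression reduces to u2 ⋆ u3 ⋆ u4 ⋆ u6 ⋆ u5 ⋆ u1
The second expression reduces to u4 ⋆ u6 ⋆ u1 ⋆ u5 ⋆ u2 ⋆ u3
Different reductions; not equal.


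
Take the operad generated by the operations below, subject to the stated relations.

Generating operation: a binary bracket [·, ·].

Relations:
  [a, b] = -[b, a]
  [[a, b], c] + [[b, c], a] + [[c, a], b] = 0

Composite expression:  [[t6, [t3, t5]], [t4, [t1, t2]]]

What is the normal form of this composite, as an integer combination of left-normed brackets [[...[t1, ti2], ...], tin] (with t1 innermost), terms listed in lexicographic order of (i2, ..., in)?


-[[[[[t1, t2], t4], t3], t5], t6] + [[[[[t1, t2], t4], t5], t3], t6] + [[[[[t1, t2], t4], t6], t3], t5] - [[[[[t1, t2], t4], t6], t5], t3]

Left-normed coefficients sit on the t1-initial expansion words.
Composite bracket: [[t6, [t3, t5]], [t4, [t1, t2]]]
Under [a, b] = ab - ba we get 32 signed associative words (2^5 = 32).
Only words starting with t1 matter:
  from t1t2t4t3t5t6, sign -1: term -[[[[[t1, t2], t4], t3], t5], t6]
  from t1t2t4t5t3t6, sign +1: term +[[[[[t1, t2], t4], t5], t3], t6]
  from t1t2t4t6t3t5, sign +1: term +[[[[[t1, t2], t4], t6], t3], t5]
  from t1t2t4t6t5t3, sign -1: term -[[[[[t1, t2], t4], t6], t5], t3]


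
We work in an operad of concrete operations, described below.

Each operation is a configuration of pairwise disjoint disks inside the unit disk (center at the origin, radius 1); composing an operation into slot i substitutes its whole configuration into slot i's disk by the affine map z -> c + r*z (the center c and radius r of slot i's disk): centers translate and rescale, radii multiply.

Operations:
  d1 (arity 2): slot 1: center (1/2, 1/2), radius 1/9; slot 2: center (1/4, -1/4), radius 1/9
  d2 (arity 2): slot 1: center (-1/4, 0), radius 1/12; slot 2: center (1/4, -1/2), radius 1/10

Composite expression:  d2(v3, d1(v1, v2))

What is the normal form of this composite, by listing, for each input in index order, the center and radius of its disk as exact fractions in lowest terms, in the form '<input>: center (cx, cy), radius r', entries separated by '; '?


v1: center (3/10, -9/20), radius 1/90; v2: center (11/40, -21/40), radius 1/90; v3: center (-1/4, 0), radius 1/12

Only the slot chain above each v matters under d2; compose those maps.
input v3: applying the 1 nested substitution gives center (-1/4, 0), radius 1/12
input v1: applying the 2 nested substitutions gives center (3/10, -9/20), radius 1/90
input v2: applying the 2 nested substitutions gives center (11/40, -21/40), radius 1/90


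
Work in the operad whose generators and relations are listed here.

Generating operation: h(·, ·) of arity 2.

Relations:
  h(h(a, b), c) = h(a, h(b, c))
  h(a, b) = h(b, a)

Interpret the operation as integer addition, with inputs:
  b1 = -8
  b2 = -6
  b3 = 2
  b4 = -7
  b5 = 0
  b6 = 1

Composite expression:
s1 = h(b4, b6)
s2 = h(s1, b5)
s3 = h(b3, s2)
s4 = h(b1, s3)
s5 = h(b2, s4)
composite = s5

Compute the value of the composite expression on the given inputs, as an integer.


h(b4, b6) = -6
h(h(b4, b6), b5) = -6
h(b3, h(h(b4, b6), b5)) = -4
h(b1, h(b3, h(h(b4, b6), b5))) = -12
h(b2, h(b1, h(b3, h(h(b4, b6), b5)))) = -18

-18


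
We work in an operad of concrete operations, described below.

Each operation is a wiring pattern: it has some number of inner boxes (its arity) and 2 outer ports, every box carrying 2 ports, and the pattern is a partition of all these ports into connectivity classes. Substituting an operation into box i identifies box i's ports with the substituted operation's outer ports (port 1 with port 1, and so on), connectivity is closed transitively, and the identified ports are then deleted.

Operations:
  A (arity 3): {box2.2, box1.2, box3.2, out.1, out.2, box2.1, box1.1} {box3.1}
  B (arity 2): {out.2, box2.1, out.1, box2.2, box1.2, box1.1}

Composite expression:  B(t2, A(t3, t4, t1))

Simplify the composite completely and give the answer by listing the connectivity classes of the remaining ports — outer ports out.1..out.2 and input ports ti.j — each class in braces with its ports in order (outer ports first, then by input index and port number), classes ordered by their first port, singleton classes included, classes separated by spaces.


{out.1, out.2, t1.2, t2.1, t2.2, t3.1, t3.2, t4.1, t4.2} {t1.1}

Reachability decides: close wires over B-identified ports.
through A, on inputs (t3, t4, t1): {out.1, out.2, t1.2, t3.1, t3.2, t4.1, t4.2} {t1.1} (out.j = stage outer ports)
through B, on inputs (t2, t3, t4, t1): {out.1, out.2, t1.2, t2.1, t2.2, t3.1, t3.2, t4.1, t4.2} {t1.1} (out.j = stage outer ports)


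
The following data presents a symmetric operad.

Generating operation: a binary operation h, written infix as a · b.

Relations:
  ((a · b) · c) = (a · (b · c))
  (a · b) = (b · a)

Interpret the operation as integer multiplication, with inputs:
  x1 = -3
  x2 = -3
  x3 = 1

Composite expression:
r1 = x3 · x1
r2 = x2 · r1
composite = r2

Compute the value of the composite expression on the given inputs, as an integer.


(x3 · x1) = -3
(x2 · (x3 · x1)) = 9

9


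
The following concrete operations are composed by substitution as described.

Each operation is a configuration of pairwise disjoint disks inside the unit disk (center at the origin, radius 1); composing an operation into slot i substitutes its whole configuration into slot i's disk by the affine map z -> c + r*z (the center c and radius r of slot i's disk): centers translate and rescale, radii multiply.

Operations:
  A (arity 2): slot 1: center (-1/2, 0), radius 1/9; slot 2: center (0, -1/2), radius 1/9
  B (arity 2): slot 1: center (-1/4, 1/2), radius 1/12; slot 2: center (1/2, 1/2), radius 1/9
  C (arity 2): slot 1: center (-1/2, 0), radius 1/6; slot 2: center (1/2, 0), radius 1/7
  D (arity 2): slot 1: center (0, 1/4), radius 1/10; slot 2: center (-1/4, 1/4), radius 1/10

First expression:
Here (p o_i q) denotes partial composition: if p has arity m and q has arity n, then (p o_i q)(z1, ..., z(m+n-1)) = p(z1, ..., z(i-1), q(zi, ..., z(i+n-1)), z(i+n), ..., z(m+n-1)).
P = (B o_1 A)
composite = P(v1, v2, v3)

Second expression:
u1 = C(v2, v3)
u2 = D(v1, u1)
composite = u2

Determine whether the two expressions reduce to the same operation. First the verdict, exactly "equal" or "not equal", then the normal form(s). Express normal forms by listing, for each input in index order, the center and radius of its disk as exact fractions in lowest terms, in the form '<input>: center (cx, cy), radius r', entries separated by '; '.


not equal; the first gives v1: center (-7/24, 1/2), radius 1/108; v2: center (-1/4, 11/24), radius 1/108; v3: center (1/2, 1/2), radius 1/9 and the second v1: center (0, 1/4), radius 1/10; v2: center (-3/10, 1/4), radius 1/60; v3: center (-1/5, 1/4), radius 1/70

Normal form of the first expression: v1: center (-7/24, 1/2), radius 1/108; v2: center (-1/4, 11/24), radius 1/108; v3: center (1/2, 1/2), radius 1/9
Normal form of the second expression: v1: center (0, 1/4), radius 1/10; v2: center (-3/10, 1/4), radius 1/60; v3: center (-1/5, 1/4), radius 1/70
They disagree, so not equal.


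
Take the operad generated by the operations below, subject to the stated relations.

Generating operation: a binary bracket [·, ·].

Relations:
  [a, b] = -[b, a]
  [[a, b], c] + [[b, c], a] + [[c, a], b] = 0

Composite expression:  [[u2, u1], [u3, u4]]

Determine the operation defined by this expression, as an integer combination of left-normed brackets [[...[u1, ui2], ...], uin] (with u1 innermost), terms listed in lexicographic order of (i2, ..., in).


Expand each bracket as ab - ba; the u1-initial words give the coefficients.
Composite bracket: [[u2, u1], [u3, u4]]
Full expansion: 8 signed words from ab - ba (2^3 = 8).
The u1-initial words carry the normal form:
  from u1u2u3u4, sign -1: term -[[[u1, u2], u3], u4]
  from u1u2u4u3, sign +1: term +[[[u1, u2], u4], u3]

-[[[u1, u2], u3], u4] + [[[u1, u2], u4], u3]


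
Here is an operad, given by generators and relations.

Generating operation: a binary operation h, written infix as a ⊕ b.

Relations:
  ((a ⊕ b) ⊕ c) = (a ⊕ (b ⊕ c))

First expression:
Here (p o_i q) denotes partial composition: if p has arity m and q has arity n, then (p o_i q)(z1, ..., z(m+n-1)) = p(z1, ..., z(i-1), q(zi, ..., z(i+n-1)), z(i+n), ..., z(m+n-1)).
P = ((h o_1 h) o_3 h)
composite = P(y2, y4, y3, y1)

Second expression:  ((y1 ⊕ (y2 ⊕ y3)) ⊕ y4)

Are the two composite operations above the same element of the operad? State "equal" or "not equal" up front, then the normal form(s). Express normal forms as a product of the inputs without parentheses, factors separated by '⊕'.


The first expression reduces to y2 ⊕ y4 ⊕ y3 ⊕ y1
The second expression reduces to y1 ⊕ y2 ⊕ y3 ⊕ y4
No match — not equal.

not equal — first y2 ⊕ y4 ⊕ y3 ⊕ y1, second y1 ⊕ y2 ⊕ y3 ⊕ y4


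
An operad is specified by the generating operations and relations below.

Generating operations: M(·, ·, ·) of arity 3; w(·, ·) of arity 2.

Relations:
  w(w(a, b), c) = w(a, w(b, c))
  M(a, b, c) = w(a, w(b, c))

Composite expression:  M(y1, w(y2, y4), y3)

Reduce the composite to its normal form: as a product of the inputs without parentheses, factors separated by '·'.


y1 · y2 · y4 · y3

Under associativity of M, the answer is the y's in reading order.
w(y2, y4) unparenthesizes to y2 · y4
M(y1, w(y2, y4), y3) unparenthesizes to y1 · y2 · y4 · y3


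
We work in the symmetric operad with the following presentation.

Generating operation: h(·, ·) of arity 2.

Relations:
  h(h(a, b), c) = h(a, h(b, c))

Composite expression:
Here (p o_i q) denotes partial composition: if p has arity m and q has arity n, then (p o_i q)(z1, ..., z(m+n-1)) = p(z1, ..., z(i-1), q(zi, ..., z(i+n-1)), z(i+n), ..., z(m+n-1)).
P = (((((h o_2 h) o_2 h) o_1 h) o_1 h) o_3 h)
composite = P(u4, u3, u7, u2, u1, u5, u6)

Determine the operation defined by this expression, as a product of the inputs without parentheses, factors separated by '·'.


u4 · u3 · u7 · u2 · u1 · u5 · u6

Associativity of h dissolves the nesting; only the u-input order survives.
h(u4, u3) flattens to u4 · u3
h(u7, u2) flattens to u7 · u2
h(h(u4, u3), h(u7, u2)) flattens to u4 · u3 · u7 · u2
h(u1, u5) flattens to u1 · u5
h(h(u1, u5), u6) flattens to u1 · u5 · u6
h(h(h(u4, u3), h(u7, u2)), h(h(u1, u5), u6)) flattens to u4 · u3 · u7 · u2 · u1 · u5 · u6


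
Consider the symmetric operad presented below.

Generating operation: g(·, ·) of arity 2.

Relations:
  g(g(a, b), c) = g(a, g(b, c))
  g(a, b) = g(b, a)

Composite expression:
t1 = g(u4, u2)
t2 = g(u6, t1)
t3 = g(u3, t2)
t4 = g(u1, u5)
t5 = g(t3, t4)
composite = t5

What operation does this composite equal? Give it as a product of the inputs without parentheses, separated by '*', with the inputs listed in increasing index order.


Both nesting and order wash out for g; what remains is which u's occur.
g(u4, u2) linearizes to u4 * u2
g(u6, g(u4, u2)) linearizes to u6 * u4 * u2
g(u3, g(u6, g(u4, u2))) linearizes to u3 * u6 * u4 * u2
g(u1, u5) linearizes to u1 * u5
g(g(u3, g(u6, g(u4, u2))), g(u1, u5)) linearizes to u3 * u6 * u4 * u2 * u1 * u5
commutativity sorts the factors: u1 * u2 * u3 * u4 * u5 * u6

u1 * u2 * u3 * u4 * u5 * u6


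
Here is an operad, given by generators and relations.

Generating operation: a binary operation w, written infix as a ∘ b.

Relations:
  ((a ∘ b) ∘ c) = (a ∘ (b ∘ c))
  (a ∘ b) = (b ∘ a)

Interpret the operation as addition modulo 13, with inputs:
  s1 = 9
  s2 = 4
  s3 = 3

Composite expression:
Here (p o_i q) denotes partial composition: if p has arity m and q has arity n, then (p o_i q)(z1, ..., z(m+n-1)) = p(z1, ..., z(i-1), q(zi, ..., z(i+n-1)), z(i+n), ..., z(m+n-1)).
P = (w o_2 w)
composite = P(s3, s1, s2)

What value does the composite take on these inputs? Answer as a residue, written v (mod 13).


3 (mod 13)

(s1 ∘ s2) = 0
(s3 ∘ (s1 ∘ s2)) = 3


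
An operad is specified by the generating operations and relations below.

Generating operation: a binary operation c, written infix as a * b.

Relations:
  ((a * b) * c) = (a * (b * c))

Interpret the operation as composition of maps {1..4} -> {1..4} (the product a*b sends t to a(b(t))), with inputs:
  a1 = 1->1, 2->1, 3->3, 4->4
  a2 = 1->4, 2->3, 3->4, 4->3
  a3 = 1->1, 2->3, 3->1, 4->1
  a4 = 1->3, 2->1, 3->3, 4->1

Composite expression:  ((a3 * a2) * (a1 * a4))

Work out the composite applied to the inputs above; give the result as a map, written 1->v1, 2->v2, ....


(a3 * a2) = 1->1, 2->1, 3->1, 4->1
(a1 * a4) = 1->3, 2->1, 3->3, 4->1
((a3 * a2) * (a1 * a4)) = 1->1, 2->1, 3->1, 4->1

1->1, 2->1, 3->1, 4->1


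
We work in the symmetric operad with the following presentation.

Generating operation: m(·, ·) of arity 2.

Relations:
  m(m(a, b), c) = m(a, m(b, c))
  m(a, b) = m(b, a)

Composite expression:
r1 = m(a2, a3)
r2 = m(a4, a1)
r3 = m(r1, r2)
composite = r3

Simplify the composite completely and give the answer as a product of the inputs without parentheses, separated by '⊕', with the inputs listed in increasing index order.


a1 ⊕ a2 ⊕ a3 ⊕ a4


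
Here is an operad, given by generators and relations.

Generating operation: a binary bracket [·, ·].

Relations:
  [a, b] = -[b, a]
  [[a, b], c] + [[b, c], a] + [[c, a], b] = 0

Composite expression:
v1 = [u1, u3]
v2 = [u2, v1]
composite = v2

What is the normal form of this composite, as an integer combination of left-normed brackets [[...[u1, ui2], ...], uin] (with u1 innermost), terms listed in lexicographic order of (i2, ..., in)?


-[[u1, u3], u2]


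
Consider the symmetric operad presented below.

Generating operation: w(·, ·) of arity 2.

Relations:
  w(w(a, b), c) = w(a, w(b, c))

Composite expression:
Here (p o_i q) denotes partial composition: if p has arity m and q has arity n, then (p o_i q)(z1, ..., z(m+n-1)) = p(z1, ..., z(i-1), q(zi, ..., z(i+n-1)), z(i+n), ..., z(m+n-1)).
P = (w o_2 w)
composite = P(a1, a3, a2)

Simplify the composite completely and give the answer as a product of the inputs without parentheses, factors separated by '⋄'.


a1 ⋄ a3 ⋄ a2

All parenthesizations of w agree; list the a-inputs left to right.
w(a3, a2) flattens to a3 ⋄ a2
w(a1, w(a3, a2)) flattens to a1 ⋄ a3 ⋄ a2


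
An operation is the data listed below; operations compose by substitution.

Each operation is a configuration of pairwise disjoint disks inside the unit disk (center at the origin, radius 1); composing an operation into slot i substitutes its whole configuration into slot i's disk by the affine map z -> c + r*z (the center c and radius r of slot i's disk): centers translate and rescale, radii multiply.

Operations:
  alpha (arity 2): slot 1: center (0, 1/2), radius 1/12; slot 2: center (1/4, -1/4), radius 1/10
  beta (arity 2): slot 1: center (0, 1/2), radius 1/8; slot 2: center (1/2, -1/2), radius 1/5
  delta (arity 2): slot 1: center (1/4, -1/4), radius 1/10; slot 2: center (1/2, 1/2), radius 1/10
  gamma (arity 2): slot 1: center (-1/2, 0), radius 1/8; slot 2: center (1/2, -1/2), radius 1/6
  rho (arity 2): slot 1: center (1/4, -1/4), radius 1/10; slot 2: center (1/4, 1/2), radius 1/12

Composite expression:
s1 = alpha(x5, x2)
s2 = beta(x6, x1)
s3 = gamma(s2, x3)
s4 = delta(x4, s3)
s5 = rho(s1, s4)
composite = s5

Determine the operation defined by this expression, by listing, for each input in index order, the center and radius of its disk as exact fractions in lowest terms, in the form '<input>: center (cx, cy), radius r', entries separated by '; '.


x1: center (553/1920, 1039/1920), radius 1/4800; x2: center (11/40, -11/40), radius 1/100; x3: center (71/240, 43/80), radius 1/720; x4: center (13/48, 23/48), radius 1/120; x5: center (1/4, -1/5), radius 1/120; x6: center (23/80, 347/640), radius 1/7680

Follow each x-input down from rho: c' goes to c + r*c', radius to r*r'.
x5: after 2 affine steps, its disk has center (1/4, -1/5), radius 1/120
x2: after 2 affine steps, its disk has center (11/40, -11/40), radius 1/100
x4: after 2 affine steps, its disk has center (13/48, 23/48), radius 1/120
x6: after 4 affine steps, its disk has center (23/80, 347/640), radius 1/7680
x1: after 4 affine steps, its disk has center (553/1920, 1039/1920), radius 1/4800
x3: after 3 affine steps, its disk has center (71/240, 43/80), radius 1/720


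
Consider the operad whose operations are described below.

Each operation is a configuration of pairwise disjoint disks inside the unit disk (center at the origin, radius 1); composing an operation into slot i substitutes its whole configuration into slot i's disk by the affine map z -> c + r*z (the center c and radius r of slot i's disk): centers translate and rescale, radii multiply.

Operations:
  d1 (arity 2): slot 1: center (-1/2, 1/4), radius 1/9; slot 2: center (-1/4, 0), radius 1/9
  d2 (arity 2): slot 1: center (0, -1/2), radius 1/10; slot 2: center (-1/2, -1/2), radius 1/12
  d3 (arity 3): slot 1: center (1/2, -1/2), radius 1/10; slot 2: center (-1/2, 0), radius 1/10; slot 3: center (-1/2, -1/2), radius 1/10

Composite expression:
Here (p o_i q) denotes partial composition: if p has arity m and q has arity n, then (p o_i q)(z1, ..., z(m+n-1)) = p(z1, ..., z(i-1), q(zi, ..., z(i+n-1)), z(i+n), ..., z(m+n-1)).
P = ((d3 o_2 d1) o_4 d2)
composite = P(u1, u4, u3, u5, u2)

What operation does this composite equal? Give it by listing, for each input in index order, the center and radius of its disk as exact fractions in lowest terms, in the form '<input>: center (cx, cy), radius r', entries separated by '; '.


u1: center (1/2, -1/2), radius 1/10; u2: center (-11/20, -11/20), radius 1/120; u3: center (-21/40, 0), radius 1/90; u4: center (-11/20, 1/40), radius 1/90; u5: center (-1/2, -11/20), radius 1/100

Each u-disk chains the slot maps above it in d3; radii multiply.
for u1, the 1-step affine chain lands on center (1/2, -1/2), radius 1/10
for u4, the 2-step affine chain lands on center (-11/20, 1/40), radius 1/90
for u3, the 2-step affine chain lands on center (-21/40, 0), radius 1/90
for u5, the 2-step affine chain lands on center (-1/2, -11/20), radius 1/100
for u2, the 2-step affine chain lands on center (-11/20, -11/20), radius 1/120


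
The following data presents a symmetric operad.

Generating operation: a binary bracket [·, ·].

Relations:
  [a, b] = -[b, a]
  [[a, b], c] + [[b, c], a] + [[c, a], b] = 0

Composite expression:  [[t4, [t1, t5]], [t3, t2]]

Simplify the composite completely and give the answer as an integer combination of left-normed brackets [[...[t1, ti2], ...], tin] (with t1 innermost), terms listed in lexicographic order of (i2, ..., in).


[[[[t1, t5], t4], t2], t3] - [[[[t1, t5], t4], t3], t2]

Expand each bracket as ab - ba; the t1-initial words give the coefficients.
Composite bracket: [[t4, [t1, t5]], [t3, t2]]
The bracket unfolds into 16 signed words via [a, b] = ab - ba (2^4 = 16).
Only words starting with t1 matter:
  t1t5t4t2t3 (sign +1) contributes +[[[[t1, t5], t4], t2], t3]
  t1t5t4t3t2 (sign -1) contributes -[[[[t1, t5], t4], t3], t2]


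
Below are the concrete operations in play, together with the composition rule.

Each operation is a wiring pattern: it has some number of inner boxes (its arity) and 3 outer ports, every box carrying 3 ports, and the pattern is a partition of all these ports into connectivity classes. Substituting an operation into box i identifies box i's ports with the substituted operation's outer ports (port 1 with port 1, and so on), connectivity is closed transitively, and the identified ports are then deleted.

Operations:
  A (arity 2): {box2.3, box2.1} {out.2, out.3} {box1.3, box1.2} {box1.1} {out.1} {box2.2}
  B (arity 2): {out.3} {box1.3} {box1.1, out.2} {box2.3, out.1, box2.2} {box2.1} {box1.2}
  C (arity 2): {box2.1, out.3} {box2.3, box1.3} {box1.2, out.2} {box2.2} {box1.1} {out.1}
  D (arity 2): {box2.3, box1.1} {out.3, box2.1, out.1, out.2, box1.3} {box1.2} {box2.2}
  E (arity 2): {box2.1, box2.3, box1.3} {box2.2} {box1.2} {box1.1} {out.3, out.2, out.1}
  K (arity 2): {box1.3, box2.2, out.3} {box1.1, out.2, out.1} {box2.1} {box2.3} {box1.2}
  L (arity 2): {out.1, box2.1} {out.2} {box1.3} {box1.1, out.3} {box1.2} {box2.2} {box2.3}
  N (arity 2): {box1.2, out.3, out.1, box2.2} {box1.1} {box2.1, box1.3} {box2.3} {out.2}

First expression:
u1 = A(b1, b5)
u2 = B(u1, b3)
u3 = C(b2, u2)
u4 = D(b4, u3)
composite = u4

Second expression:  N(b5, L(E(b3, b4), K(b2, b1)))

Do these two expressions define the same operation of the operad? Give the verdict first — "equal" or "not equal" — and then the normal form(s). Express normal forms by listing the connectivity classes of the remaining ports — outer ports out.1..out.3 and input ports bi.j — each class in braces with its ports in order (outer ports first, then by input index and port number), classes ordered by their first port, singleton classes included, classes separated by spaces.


Reducing the first expression gives {out.1, out.2, out.3, b4.3} {b1.1} {b1.2, b1.3} {b2.1} {b2.2} {b2.3} {b3.1} {b3.2, b3.3, b4.1} {b4.2} {b5.1, b5.3} {b5.2}
Reducing the second expression gives {out.1, out.3, b5.2} {out.2} {b1.1} {b1.2, b2.3} {b1.3} {b2.1, b5.3} {b2.2} {b3.1} {b3.2} {b3.3, b4.1, b4.3} {b4.2} {b5.1}
Different reductions; not equal.

not equal: they reduce to {out.1, out.2, out.3, b4.3} {b1.1} {b1.2, b1.3} {b2.1} {b2.2} {b2.3} {b3.1} {b3.2, b3.3, b4.1} {b4.2} {b5.1, b5.3} {b5.2} and {out.1, out.3, b5.2} {out.2} {b1.1} {b1.2, b2.3} {b1.3} {b2.1, b5.3} {b2.2} {b3.1} {b3.2} {b3.3, b4.1, b4.3} {b4.2} {b5.1}


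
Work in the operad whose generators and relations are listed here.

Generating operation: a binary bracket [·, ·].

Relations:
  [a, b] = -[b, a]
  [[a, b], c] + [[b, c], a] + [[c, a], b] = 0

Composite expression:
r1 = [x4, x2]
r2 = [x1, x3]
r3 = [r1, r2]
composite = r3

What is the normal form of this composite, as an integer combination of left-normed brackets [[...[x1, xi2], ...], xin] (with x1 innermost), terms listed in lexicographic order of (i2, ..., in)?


A multilinear Lie element is pinned by x1-initial words (x1 innermost).
Composite bracket: [[x4, x2], [x1, x3]]
The bracket unfolds into 8 signed words via [a, b] = ab - ba (2^3 = 8).
Collect the words opening with x1:
  from x1x3x2x4, sign +1: term +[[[x1, x3], x2], x4]
  from x1x3x4x2, sign -1: term -[[[x1, x3], x4], x2]

[[[x1, x3], x2], x4] - [[[x1, x3], x4], x2]


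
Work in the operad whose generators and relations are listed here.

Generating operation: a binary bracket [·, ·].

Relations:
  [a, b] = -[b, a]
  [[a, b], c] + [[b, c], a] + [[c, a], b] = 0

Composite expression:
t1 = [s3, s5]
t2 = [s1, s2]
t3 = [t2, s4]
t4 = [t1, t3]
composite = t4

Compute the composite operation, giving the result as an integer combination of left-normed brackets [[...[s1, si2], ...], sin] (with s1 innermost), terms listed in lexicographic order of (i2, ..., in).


Antisymmetry and Jacobi reduce to s1-anchored left-normed brackets.
Composite bracket: [[s3, s5], [[s1, s2], s4]]
Full expansion: 16 signed words from ab - ba (2^4 = 16).
Collect the words opening with s1:
  the word s1s2s4s3s5 carries sign -1 and contributes -[[[[s1, s2], s4], s3], s5]
  the word s1s2s4s5s3 carries sign +1 and contributes +[[[[s1, s2], s4], s5], s3]

-[[[[s1, s2], s4], s3], s5] + [[[[s1, s2], s4], s5], s3]


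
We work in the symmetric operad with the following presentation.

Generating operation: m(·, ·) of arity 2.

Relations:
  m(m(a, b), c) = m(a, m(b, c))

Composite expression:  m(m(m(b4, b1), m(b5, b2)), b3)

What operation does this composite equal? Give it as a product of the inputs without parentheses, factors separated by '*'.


b4 * b1 * b5 * b2 * b3

All parenthesizations of m agree; list the b-inputs left to right.
m(b4, b1) spells out as b4 * b1
m(b5, b2) spells out as b5 * b2
m(m(b4, b1), m(b5, b2)) spells out as b4 * b1 * b5 * b2
m(m(m(b4, b1), m(b5, b2)), b3) spells out as b4 * b1 * b5 * b2 * b3


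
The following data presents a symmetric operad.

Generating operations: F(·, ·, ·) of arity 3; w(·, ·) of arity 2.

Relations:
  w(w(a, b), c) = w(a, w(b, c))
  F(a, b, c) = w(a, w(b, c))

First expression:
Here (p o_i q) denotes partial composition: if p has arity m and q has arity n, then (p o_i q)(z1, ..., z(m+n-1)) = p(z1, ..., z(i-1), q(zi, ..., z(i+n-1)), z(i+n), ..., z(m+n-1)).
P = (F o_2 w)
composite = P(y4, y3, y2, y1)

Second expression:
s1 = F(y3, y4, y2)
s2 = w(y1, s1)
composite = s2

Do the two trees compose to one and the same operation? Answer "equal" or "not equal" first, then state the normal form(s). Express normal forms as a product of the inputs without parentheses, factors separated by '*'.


not equal — first y4 * y3 * y2 * y1, second y1 * y3 * y4 * y2

Reducing the first expression gives y4 * y3 * y2 * y1
Reducing the second expression gives y1 * y3 * y4 * y2
Different reductions; not equal.


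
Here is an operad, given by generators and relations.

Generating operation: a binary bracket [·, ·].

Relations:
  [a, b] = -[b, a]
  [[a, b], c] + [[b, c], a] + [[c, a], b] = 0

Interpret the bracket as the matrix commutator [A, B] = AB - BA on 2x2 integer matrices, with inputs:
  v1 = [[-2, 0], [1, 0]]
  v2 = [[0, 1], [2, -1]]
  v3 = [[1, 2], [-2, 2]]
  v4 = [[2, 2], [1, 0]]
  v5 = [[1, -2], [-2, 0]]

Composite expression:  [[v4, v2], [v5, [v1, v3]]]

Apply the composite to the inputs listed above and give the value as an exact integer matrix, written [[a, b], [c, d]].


[[-36, -72], [-90, 36]]

[v4, v2] = [[3, 0], [-3, -3]]
[v1, v3] = [[-2, -4], [-5, 2]]
[v5, [v1, v3]] = [[2, -12], [13, -2]]
[[v4, v2], [v5, [v1, v3]]] = [[-36, -72], [-90, 36]]


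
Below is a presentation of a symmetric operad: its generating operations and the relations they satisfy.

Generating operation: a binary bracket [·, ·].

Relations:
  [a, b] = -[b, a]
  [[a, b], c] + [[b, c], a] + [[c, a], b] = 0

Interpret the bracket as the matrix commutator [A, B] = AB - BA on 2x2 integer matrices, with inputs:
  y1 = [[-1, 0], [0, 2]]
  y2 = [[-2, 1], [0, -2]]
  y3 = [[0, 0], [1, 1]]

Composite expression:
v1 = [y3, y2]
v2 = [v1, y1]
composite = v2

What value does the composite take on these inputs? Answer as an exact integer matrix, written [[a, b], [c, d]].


[[0, -3], [0, 0]]


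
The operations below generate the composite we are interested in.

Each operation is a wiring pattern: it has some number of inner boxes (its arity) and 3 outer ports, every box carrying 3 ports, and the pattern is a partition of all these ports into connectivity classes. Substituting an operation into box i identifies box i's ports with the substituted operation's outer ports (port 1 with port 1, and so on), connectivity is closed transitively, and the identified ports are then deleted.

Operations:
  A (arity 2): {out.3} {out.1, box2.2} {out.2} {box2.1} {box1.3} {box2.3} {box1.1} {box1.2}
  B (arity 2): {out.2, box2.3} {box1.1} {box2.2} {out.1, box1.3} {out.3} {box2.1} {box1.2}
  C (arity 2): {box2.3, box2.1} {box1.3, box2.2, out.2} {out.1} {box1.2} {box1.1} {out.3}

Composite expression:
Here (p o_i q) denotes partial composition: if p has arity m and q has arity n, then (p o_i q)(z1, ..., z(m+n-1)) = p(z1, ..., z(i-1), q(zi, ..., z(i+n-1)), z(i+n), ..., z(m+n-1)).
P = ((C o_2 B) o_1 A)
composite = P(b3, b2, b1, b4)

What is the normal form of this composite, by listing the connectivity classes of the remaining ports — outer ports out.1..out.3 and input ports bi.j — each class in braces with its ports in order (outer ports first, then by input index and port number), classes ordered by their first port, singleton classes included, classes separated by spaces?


{out.1} {out.2, b4.3} {out.3} {b1.1} {b1.2} {b1.3} {b2.1} {b2.2} {b2.3} {b3.1} {b3.2} {b3.3} {b4.1} {b4.2}

Reachability decides: close wires over C-identified ports.
A over (b3, b2) gives {out.1, b2.2} {out.2} {out.3} {b2.1} {b2.3} {b3.1} {b3.2} {b3.3}, out.j being that stage's outer ports
B over (b1, b4) gives {out.1, b1.3} {out.2, b4.3} {out.3} {b1.1} {b1.2} {b4.1} {b4.2}, out.j being that stage's outer ports
C over (b3, b2, b1, b4) gives {out.1} {out.2, b4.3} {out.3} {b1.1} {b1.2} {b1.3} {b2.1} {b2.2} {b2.3} {b3.1} {b3.2} {b3.3} {b4.1} {b4.2}, out.j being that stage's outer ports


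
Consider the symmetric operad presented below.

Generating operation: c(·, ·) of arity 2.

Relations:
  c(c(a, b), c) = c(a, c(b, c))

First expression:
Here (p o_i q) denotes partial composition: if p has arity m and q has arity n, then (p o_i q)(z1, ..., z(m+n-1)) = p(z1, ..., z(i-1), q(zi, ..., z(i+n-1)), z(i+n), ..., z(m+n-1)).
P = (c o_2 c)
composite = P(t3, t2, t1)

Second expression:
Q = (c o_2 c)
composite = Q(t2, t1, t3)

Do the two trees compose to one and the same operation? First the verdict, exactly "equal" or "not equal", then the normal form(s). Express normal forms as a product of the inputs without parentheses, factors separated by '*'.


In normal form, the first expression is t3 * t2 * t1
In normal form, the second expression is t2 * t1 * t3
Distinct normal forms: not equal.

not equal; the first gives t3 * t2 * t1 and the second t2 * t1 * t3


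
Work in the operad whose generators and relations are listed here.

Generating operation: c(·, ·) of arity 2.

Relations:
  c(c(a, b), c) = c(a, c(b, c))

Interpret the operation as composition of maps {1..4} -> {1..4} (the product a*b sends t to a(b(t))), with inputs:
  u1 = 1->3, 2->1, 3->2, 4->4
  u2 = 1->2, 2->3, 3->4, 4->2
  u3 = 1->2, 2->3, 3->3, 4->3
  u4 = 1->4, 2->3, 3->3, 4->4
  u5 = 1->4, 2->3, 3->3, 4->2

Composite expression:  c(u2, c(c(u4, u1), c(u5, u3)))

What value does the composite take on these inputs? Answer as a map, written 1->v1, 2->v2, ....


c(u4, u1) = 1->3, 2->4, 3->3, 4->4
c(u5, u3) = 1->3, 2->3, 3->3, 4->3
c(c(u4, u1), c(u5, u3)) = 1->3, 2->3, 3->3, 4->3
c(u2, c(c(u4, u1), c(u5, u3))) = 1->4, 2->4, 3->4, 4->4

1->4, 2->4, 3->4, 4->4


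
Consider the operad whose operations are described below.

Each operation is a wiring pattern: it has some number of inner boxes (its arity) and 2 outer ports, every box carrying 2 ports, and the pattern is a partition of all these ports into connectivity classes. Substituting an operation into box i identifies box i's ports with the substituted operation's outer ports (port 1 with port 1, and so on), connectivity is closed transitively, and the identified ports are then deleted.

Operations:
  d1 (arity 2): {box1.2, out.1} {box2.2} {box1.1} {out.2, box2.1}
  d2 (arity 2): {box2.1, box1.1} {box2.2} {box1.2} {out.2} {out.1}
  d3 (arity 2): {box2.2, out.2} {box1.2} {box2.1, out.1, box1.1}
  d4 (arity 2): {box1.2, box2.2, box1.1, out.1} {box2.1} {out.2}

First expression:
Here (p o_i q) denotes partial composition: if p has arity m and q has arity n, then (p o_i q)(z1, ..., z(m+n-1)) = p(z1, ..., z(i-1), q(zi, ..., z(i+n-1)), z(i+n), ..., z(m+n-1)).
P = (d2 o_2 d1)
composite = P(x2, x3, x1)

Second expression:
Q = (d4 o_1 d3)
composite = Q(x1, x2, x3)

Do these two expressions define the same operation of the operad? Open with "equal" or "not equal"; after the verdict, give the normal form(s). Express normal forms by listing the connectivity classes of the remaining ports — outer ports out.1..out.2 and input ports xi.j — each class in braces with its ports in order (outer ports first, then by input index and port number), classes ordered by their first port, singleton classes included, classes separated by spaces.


not equal; first: {out.1} {out.2} {x1.1} {x1.2} {x2.1, x3.2} {x2.2} {x3.1}; second: {out.1, x1.1, x2.1, x2.2, x3.2} {out.2} {x1.2} {x3.1}

The first composite normalizes to {out.1} {out.2} {x1.1} {x1.2} {x2.1, x3.2} {x2.2} {x3.1}
The second composite normalizes to {out.1, x1.1, x2.1, x2.2, x3.2} {out.2} {x1.2} {x3.1}
No match — not equal.


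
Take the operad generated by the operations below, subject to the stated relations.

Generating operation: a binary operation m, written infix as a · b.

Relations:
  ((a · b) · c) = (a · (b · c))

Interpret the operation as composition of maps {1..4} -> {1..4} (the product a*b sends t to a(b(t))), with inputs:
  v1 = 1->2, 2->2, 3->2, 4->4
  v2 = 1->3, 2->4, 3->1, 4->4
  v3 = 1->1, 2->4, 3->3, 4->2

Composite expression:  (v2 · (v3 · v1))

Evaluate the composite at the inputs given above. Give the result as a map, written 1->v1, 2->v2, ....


(v3 · v1) = 1->4, 2->4, 3->4, 4->2
(v2 · (v3 · v1)) = 1->4, 2->4, 3->4, 4->4

1->4, 2->4, 3->4, 4->4


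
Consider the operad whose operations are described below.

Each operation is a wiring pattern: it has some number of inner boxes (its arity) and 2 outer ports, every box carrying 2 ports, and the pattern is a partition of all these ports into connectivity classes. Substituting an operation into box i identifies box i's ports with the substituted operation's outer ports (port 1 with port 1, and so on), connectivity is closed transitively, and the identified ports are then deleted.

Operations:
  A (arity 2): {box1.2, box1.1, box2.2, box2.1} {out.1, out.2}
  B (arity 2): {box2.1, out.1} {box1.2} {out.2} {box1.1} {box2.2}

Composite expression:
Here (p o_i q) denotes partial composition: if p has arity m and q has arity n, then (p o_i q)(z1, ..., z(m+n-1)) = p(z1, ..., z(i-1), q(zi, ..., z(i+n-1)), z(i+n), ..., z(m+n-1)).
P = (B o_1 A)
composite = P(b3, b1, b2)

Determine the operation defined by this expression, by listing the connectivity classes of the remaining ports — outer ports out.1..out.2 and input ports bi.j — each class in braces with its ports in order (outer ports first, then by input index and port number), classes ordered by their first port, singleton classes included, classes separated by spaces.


{out.1, b2.1} {out.2} {b1.1, b1.2, b3.1, b3.2} {b2.2}

Two ports join when wires chain via B-identified ports.
stage A: inputs (b3, b1), connectivity {out.1, out.2} {b1.1, b1.2, b3.1, b3.2}, out.j its boundary
stage B: inputs (b3, b1, b2), connectivity {out.1, b2.1} {out.2} {b1.1, b1.2, b3.1, b3.2} {b2.2}, out.j its boundary


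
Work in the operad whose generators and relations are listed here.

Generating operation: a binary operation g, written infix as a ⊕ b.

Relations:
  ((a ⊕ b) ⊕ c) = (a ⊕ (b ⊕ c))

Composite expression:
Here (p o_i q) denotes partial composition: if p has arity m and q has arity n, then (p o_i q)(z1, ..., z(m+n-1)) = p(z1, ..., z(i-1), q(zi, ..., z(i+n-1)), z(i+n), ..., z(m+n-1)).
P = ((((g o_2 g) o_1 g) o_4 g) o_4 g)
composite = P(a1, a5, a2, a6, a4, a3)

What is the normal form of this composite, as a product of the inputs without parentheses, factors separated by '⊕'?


Under associativity of g, the answer is the a's in reading order.
(a1 ⊕ a5) flattens to a1 ⊕ a5
(a6 ⊕ a4) flattens to a6 ⊕ a4
((a6 ⊕ a4) ⊕ a3) flattens to a6 ⊕ a4 ⊕ a3
(a2 ⊕ ((a6 ⊕ a4) ⊕ a3)) flattens to a2 ⊕ a6 ⊕ a4 ⊕ a3
((a1 ⊕ a5) ⊕ (a2 ⊕ ((a6 ⊕ a4) ⊕ a3))) flattens to a1 ⊕ a5 ⊕ a2 ⊕ a6 ⊕ a4 ⊕ a3

a1 ⊕ a5 ⊕ a2 ⊕ a6 ⊕ a4 ⊕ a3


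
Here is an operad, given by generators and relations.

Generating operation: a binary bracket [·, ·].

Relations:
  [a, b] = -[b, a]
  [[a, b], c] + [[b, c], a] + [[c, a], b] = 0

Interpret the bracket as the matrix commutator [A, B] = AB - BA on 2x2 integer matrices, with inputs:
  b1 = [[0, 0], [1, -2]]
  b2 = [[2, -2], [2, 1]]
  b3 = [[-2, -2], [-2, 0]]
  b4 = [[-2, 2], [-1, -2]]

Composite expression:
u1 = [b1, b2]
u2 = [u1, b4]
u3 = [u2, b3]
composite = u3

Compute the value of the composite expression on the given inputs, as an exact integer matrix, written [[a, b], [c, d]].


[[-8, -24], [32, 8]]


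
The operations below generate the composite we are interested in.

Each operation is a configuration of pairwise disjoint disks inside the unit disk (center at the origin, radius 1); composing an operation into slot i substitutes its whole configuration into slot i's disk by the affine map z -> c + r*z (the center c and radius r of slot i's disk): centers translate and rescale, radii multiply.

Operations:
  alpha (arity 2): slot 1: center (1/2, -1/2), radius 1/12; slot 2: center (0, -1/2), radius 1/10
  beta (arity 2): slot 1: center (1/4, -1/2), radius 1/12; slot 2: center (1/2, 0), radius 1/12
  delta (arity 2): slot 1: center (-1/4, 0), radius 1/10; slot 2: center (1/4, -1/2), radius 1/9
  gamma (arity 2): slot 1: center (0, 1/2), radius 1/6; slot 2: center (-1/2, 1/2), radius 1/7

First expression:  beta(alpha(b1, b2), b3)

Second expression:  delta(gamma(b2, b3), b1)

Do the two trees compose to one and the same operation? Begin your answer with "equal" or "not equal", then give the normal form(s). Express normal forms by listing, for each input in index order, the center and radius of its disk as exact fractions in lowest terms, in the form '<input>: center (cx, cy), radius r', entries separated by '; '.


not equal; first: b1: center (7/24, -13/24), radius 1/144; b2: center (1/4, -13/24), radius 1/120; b3: center (1/2, 0), radius 1/12; second: b1: center (1/4, -1/2), radius 1/9; b2: center (-1/4, 1/20), radius 1/60; b3: center (-3/10, 1/20), radius 1/70


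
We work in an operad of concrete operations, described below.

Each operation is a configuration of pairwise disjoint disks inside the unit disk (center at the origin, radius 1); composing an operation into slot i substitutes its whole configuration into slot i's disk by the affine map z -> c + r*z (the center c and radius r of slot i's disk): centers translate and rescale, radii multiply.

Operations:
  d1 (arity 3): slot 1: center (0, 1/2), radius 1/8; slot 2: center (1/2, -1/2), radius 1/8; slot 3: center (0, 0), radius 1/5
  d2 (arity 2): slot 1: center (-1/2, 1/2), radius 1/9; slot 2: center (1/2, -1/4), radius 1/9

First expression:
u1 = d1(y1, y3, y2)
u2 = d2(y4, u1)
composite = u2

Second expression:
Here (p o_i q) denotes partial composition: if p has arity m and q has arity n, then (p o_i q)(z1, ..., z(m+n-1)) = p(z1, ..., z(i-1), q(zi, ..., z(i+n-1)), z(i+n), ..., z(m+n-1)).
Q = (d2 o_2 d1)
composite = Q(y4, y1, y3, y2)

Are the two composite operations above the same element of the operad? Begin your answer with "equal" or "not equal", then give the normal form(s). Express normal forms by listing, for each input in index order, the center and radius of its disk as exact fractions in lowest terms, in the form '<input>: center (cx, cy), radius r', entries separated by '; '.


equal — both sides give y1: center (1/2, -7/36), radius 1/72; y2: center (1/2, -1/4), radius 1/45; y3: center (5/9, -11/36), radius 1/72; y4: center (-1/2, 1/2), radius 1/9

Normal form of the first expression: y1: center (1/2, -7/36), radius 1/72; y2: center (1/2, -1/4), radius 1/45; y3: center (5/9, -11/36), radius 1/72; y4: center (-1/2, 1/2), radius 1/9
Normal form of the second expression: y1: center (1/2, -7/36), radius 1/72; y2: center (1/2, -1/4), radius 1/45; y3: center (5/9, -11/36), radius 1/72; y4: center (-1/2, 1/2), radius 1/9
One common form — equal.
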